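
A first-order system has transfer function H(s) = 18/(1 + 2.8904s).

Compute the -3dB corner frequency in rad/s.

Corner frequency = 1/τ = 1/2.8904 = 0.346 rad/s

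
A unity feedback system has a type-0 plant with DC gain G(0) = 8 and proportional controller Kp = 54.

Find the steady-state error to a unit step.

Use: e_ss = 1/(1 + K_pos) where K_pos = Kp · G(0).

K_pos = Kp · G(0) = 54 × 8 = 432. e_ss = 1/(1 + 432) = 0.0023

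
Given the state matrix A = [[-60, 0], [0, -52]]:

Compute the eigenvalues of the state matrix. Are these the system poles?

For diagonal matrix, eigenvalues are diagonal entries: λ₁ = -60, λ₂ = -52. Eigenvalues of A = system poles.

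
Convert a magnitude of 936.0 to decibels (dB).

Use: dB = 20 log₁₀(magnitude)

dB = 20 log₁₀(936.0) = 59.4 dB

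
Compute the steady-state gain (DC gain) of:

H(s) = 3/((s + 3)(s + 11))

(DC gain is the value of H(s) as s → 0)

DC gain = H(0) = 3/(3 × 11) = 3/33 = 0.0909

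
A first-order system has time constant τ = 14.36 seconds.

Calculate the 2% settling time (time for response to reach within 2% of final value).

For first-order system, 2% settling time ≈ 4τ = 4 × 14.36 = 57.44 s.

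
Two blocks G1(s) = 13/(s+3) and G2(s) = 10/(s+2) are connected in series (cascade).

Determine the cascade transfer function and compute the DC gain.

Series: multiply transfer functions. G_eq = 13/(s+3) × 10/(s+2) = 130/((s+3)(s+2)). DC gain = 130/(3×2) = 21.6667.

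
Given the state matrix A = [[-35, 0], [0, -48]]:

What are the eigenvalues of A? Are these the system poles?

For diagonal matrix, eigenvalues are diagonal entries: λ₁ = -35, λ₂ = -48. Eigenvalues of A = system poles.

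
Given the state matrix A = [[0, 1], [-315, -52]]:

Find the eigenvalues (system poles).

det(A - λI) = λ² - (-52)λ + 315 = (λ - (-7))(λ - (-45)). Eigenvalues: -7, -45.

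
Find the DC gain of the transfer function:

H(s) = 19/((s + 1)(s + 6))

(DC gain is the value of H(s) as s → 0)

DC gain = H(0) = 19/(1 × 6) = 19/6 = 3.1667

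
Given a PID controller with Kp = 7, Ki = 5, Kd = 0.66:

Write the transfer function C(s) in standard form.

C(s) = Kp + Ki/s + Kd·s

Substituting values: C(s) = 7 + 5/s + 0.66s = (0.66s² + 7s + 5)/s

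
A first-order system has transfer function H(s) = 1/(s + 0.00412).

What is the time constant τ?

For H(s) = 1/(s + 1/τ), the pole is at -1/τ = -0.00412, so τ = 1/0.00412 = 242.7 s.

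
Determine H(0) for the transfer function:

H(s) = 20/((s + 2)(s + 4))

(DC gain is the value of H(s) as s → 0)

DC gain = H(0) = 20/(2 × 4) = 20/8 = 2.5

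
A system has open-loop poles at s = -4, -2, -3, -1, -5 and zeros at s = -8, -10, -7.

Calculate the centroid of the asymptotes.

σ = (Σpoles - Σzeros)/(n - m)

σ = (Σpoles - Σzeros)/(n - m) = (-15 - (-25))/(5 - 3) = 10/2 = 5.0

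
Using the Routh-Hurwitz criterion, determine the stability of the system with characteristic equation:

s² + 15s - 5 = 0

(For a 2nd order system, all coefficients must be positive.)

Coefficients: 1, 15, -5. c=-5 not positive, so system is unstable.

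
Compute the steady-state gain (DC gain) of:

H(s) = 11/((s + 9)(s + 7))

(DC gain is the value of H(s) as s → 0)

DC gain = H(0) = 11/(9 × 7) = 11/63 = 0.1746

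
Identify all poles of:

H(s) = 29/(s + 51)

Pole is where denominator = 0: s + 51 = 0, so s = -51.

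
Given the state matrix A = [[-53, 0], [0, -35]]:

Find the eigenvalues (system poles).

For diagonal matrix, eigenvalues are diagonal entries: λ₁ = -53, λ₂ = -35.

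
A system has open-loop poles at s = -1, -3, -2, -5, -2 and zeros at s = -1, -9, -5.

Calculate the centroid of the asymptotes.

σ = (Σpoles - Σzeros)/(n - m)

σ = (Σpoles - Σzeros)/(n - m) = (-13 - (-15))/(5 - 3) = 2/2 = 1.0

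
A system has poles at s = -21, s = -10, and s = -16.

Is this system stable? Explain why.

All poles are in the left half-plane. System is stable.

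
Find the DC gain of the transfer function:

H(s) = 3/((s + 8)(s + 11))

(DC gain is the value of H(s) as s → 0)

DC gain = H(0) = 3/(8 × 11) = 3/88 = 0.0341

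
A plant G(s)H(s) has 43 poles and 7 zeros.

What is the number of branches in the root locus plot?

Root locus has n branches where n = number of poles = 43.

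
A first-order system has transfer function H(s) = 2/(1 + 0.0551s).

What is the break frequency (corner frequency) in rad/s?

Corner frequency = 1/τ = 1/0.0551 = 18.149 rad/s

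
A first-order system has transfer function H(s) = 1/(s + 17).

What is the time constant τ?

For H(s) = 1/(s + 1/τ), the pole is at -1/τ = -17, so τ = 1/17 = 0.0588 s.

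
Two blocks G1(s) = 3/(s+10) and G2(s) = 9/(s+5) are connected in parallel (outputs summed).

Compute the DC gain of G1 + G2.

Parallel: G_eq = G1 + G2. DC gain = G1(0) + G2(0) = 3/10 + 9/5 = 0.3 + 1.8 = 2.1.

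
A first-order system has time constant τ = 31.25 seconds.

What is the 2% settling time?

For first-order system, 2% settling time ≈ 4τ = 4 × 31.25 = 125.0 s.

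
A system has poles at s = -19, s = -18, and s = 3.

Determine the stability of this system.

Pole(s) at s = 3 are not in the left half-plane. System is unstable.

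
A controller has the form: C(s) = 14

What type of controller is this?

This is a Proportional (P) controller.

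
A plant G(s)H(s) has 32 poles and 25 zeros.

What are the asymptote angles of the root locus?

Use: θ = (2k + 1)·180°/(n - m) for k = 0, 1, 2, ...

n - m = 32 - 25 = 7. Angles: θk = (2k + 1)·180°/7 = 25.71°, 77.14°, 128.57°, 180°, 231.43°, 282.86°, 334.29°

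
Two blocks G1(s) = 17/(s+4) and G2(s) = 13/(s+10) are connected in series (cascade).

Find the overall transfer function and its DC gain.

Series: multiply transfer functions. G_eq = 17/(s+4) × 13/(s+10) = 221/((s+4)(s+10)). DC gain = 221/(4×10) = 5.525.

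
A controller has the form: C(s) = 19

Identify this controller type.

This is a Proportional (P) controller.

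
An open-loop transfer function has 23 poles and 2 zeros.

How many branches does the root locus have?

Root locus has n branches where n = number of poles = 23.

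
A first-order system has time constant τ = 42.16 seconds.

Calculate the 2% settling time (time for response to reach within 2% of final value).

For first-order system, 2% settling time ≈ 4τ = 4 × 42.16 = 168.64 s.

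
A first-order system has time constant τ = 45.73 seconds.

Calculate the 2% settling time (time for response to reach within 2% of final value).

For first-order system, 2% settling time ≈ 4τ = 4 × 45.73 = 182.92 s.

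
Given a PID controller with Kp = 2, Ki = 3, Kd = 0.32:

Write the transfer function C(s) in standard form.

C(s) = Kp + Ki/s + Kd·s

Substituting values: C(s) = 2 + 3/s + 0.32s = (0.32s² + 2s + 3)/s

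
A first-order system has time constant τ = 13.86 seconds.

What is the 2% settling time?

For first-order system, 2% settling time ≈ 4τ = 4 × 13.86 = 55.44 s.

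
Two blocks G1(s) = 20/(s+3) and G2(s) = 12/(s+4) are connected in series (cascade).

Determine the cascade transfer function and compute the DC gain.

Series: multiply transfer functions. G_eq = 20/(s+3) × 12/(s+4) = 240/((s+3)(s+4)). DC gain = 240/(3×4) = 20.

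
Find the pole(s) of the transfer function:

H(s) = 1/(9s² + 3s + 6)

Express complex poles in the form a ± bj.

Discriminant = 3² - 4×9×6 = 9 - 216 = -207 < 0, so the poles are a complex conjugate pair s = (-3 ± j√207)/(2×9). Real part = -3/(2×9) = -3/18 ≈ -0.1667; imaginary part = ±√207/(2×9) ≈ 0.7993. Poles: s = -0.1667 ± 0.7993j.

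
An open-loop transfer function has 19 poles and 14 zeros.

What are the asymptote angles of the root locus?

n - m = 19 - 14 = 5. Angles: θk = (2k + 1)·180°/5 = 36°, 108°, 180°, 252°, 324°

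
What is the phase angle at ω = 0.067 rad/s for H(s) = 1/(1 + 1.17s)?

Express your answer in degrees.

Phase = -arctan(ωτ) = -arctan(0.067 × 1.17) = -4.5°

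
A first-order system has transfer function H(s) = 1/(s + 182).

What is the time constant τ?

For H(s) = 1/(s + 1/τ), the pole is at -1/τ = -182, so τ = 1/182 = 0.0055 s.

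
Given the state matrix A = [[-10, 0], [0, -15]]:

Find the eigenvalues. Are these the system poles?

For diagonal matrix, eigenvalues are diagonal entries: λ₁ = -10, λ₂ = -15. Eigenvalues of A = system poles.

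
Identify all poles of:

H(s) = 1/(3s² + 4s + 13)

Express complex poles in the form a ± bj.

Discriminant = 4² - 4×3×13 = 16 - 156 = -140 < 0, so the poles are a complex conjugate pair s = (-4 ± j√140)/(2×3). Real part = -4/(2×3) = -4/6 ≈ -0.6667; imaginary part = ±√140/(2×3) ≈ 1.9720. Poles: s = -0.6667 ± 1.9720j.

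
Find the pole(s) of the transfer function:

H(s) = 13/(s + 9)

Pole is where denominator = 0: s + 9 = 0, so s = -9.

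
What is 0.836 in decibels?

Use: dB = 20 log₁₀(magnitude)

dB = 20 log₁₀(0.836) = -1.6 dB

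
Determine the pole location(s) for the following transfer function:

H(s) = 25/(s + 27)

Pole is where denominator = 0: s + 27 = 0, so s = -27.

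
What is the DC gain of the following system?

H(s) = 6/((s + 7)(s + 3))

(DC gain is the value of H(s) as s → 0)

DC gain = H(0) = 6/(7 × 3) = 6/21 = 0.2857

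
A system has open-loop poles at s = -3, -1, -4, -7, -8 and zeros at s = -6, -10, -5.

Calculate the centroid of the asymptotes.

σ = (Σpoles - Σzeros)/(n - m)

σ = (Σpoles - Σzeros)/(n - m) = (-23 - (-21))/(5 - 3) = -2/2 = -1.0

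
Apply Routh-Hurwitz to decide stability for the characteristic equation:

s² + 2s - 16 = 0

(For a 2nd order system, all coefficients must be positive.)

Coefficients: 1, 2, -16. c=-16 not positive, so system is unstable.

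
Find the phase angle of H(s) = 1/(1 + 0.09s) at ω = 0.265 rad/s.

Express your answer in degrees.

Phase = -arctan(ωτ) = -arctan(0.265 × 0.09) = -1.4°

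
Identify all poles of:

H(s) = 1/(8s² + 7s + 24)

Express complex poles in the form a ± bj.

Discriminant = 7² - 4×8×24 = 49 - 768 = -719 < 0, so the poles are a complex conjugate pair s = (-7 ± j√719)/(2×8). Real part = -7/(2×8) = -7/16 = -0.4375; imaginary part = ±√719/(2×8) ≈ 1.6759. Poles: s = -0.4375 ± 1.6759j.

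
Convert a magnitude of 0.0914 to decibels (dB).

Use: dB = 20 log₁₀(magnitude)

dB = 20 log₁₀(0.0914) = -20.8 dB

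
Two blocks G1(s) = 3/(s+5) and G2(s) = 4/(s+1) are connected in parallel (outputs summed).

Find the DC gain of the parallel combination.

Parallel: G_eq = G1 + G2. DC gain = G1(0) + G2(0) = 3/5 + 4/1 = 0.6 + 4 = 4.6.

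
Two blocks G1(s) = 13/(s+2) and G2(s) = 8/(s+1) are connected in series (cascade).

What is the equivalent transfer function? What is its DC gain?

Series: multiply transfer functions. G_eq = 13/(s+2) × 8/(s+1) = 104/((s+2)(s+1)). DC gain = 104/(2×1) = 52.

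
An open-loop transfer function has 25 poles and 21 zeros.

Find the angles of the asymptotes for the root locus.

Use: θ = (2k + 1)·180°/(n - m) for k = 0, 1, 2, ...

n - m = 25 - 21 = 4. Angles: θk = (2k + 1)·180°/4 = 45°, 135°, 225°, 315°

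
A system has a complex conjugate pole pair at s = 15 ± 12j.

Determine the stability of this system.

Real part of poles is 15 (> 0, right half-plane). Unstable.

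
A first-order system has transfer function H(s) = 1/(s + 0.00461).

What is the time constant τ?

For H(s) = 1/(s + 1/τ), the pole is at -1/τ = -0.00461, so τ = 1/0.00461 = 216.9 s.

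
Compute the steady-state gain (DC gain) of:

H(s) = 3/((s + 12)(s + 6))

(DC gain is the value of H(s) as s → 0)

DC gain = H(0) = 3/(12 × 6) = 3/72 = 0.0417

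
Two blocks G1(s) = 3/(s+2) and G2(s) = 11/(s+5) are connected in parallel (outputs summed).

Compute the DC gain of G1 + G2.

Parallel: G_eq = G1 + G2. DC gain = G1(0) + G2(0) = 3/2 + 11/5 = 1.5 + 2.2 = 3.7.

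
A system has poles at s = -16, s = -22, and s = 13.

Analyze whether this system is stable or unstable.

Pole(s) at s = 13 are not in the left half-plane. System is unstable.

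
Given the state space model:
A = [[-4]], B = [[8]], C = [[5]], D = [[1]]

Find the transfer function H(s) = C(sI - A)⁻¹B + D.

(sI - A)⁻¹ = 1/(s + 4). H(s) = 5×8/(s + 4) + 1 = (s + 44)/(s + 4).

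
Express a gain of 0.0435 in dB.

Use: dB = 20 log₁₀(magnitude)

dB = 20 log₁₀(0.0435) = -27.2 dB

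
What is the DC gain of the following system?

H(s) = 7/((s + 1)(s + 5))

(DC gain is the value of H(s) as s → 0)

DC gain = H(0) = 7/(1 × 5) = 7/5 = 1.4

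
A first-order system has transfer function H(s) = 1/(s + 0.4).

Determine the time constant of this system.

For H(s) = 1/(s + 1/τ), the pole is at -1/τ = -0.4, so τ = 1/0.4 = 2.5 s.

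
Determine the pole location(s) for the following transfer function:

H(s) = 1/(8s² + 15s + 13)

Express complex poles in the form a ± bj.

Discriminant = 15² - 4×8×13 = 225 - 416 = -191 < 0, so the poles are a complex conjugate pair s = (-15 ± j√191)/(2×8). Real part = -15/(2×8) = -15/16 = -0.9375; imaginary part = ±√191/(2×8) ≈ 0.8638. Poles: s = -0.9375 ± 0.8638j.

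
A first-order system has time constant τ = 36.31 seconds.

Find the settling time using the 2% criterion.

For first-order system, 2% settling time ≈ 4τ = 4 × 36.31 = 145.24 s.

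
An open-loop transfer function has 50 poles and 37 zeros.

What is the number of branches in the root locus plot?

Root locus has n branches where n = number of poles = 50.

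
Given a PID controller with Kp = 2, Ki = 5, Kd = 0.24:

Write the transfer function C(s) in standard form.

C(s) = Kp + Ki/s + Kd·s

Substituting values: C(s) = 2 + 5/s + 0.24s = (0.24s² + 2s + 5)/s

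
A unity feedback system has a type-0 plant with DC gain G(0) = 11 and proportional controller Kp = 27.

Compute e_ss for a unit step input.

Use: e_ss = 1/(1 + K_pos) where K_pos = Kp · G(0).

K_pos = Kp · G(0) = 27 × 11 = 297. e_ss = 1/(1 + 297) = 0.0034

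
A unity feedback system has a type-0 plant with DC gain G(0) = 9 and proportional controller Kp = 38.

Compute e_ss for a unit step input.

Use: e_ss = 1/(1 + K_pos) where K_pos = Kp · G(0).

K_pos = Kp · G(0) = 38 × 9 = 342. e_ss = 1/(1 + 342) = 0.0029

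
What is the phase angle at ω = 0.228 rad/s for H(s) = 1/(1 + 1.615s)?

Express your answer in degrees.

Phase = -arctan(ωτ) = -arctan(0.228 × 1.615) = -20.2°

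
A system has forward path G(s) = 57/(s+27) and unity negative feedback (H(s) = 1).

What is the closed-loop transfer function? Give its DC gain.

T(s) = G/(1+GH) = [57/(s+27)] / [1 + 57/(s+27)] = 57/(s+27+57) = 57/(s+84). DC gain = 57/84 = 0.6786.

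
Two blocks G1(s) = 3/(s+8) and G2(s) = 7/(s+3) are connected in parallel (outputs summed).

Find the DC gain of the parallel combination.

Parallel: G_eq = G1 + G2. DC gain = G1(0) + G2(0) = 3/8 + 7/3 = 0.375 + 2.3333 = 2.7083.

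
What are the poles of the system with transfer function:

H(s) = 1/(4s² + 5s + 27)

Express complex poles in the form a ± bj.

Discriminant = 5² - 4×4×27 = 25 - 432 = -407 < 0, so the poles are a complex conjugate pair s = (-5 ± j√407)/(2×4). Real part = -5/(2×4) = -5/8 = -0.625; imaginary part = ±√407/(2×4) ≈ 2.5218. Poles: s = -0.625 ± 2.5218j.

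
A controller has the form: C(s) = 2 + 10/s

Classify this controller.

This is a Proportional-Integral (PI) controller.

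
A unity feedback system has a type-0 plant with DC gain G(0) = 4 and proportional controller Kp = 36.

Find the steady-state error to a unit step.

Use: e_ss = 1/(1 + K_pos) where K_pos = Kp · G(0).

K_pos = Kp · G(0) = 36 × 4 = 144. e_ss = 1/(1 + 144) = 0.0069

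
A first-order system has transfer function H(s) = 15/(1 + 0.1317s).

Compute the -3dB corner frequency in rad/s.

Corner frequency = 1/τ = 1/0.1317 = 7.593 rad/s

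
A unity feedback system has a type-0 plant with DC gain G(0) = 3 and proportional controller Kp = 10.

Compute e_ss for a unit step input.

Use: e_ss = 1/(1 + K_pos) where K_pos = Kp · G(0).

K_pos = Kp · G(0) = 10 × 3 = 30. e_ss = 1/(1 + 30) = 0.0323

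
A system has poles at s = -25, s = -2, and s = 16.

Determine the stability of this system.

Pole(s) at s = 16 are not in the left half-plane. System is unstable.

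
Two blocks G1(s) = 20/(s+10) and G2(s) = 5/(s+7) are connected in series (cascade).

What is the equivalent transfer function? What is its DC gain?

Series: multiply transfer functions. G_eq = 20/(s+10) × 5/(s+7) = 100/((s+10)(s+7)). DC gain = 100/(10×7) = 1.4286.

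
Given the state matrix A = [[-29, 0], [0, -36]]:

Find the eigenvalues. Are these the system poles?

For diagonal matrix, eigenvalues are diagonal entries: λ₁ = -29, λ₂ = -36. Eigenvalues of A = system poles.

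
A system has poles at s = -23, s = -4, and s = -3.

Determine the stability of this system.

All poles are in the left half-plane. System is stable.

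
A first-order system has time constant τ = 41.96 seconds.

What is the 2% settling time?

For first-order system, 2% settling time ≈ 4τ = 4 × 41.96 = 167.84 s.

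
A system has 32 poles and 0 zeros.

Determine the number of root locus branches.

Root locus has n branches where n = number of poles = 32.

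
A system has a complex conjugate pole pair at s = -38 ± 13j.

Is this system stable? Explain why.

Real part of poles is -38 (< 0, left half-plane). Stable.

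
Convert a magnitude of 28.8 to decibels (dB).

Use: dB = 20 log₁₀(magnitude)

dB = 20 log₁₀(28.8) = 29.2 dB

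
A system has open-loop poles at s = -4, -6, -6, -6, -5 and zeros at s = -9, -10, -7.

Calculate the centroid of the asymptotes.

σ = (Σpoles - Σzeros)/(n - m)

σ = (Σpoles - Σzeros)/(n - m) = (-27 - (-26))/(5 - 3) = -1/2 = -0.5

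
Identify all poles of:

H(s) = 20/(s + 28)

Pole is where denominator = 0: s + 28 = 0, so s = -28.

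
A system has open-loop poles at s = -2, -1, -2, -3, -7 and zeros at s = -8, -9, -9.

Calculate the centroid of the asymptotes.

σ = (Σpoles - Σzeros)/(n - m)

σ = (Σpoles - Σzeros)/(n - m) = (-15 - (-26))/(5 - 3) = 11/2 = 5.5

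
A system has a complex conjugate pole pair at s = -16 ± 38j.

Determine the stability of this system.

Real part of poles is -16 (< 0, left half-plane). Stable.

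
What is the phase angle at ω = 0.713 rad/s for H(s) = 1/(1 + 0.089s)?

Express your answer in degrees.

Phase = -arctan(ωτ) = -arctan(0.713 × 0.089) = -3.6°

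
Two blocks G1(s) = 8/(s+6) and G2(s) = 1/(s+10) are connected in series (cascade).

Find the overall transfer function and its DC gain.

Series: multiply transfer functions. G_eq = 8/(s+6) × 1/(s+10) = 8/((s+6)(s+10)). DC gain = 8/(6×10) = 0.1333.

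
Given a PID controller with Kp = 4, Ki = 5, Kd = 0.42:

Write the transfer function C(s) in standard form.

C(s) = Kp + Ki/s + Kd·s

Substituting values: C(s) = 4 + 5/s + 0.42s = (0.42s² + 4s + 5)/s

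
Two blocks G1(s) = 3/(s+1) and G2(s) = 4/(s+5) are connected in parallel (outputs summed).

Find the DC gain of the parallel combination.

Parallel: G_eq = G1 + G2. DC gain = G1(0) + G2(0) = 3/1 + 4/5 = 3 + 0.8 = 3.8.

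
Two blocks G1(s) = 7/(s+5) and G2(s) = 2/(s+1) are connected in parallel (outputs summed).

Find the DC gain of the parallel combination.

Parallel: G_eq = G1 + G2. DC gain = G1(0) + G2(0) = 7/5 + 2/1 = 1.4 + 2 = 3.4.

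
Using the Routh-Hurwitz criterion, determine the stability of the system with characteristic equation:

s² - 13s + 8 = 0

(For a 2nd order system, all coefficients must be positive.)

Coefficients: 1, -13, 8. b=-13 not positive, so system is unstable.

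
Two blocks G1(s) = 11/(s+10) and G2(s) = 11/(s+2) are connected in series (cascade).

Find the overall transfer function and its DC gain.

Series: multiply transfer functions. G_eq = 11/(s+10) × 11/(s+2) = 121/((s+10)(s+2)). DC gain = 121/(10×2) = 6.05.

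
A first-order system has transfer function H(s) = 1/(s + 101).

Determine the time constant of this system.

For H(s) = 1/(s + 1/τ), the pole is at -1/τ = -101, so τ = 1/101 = 0.0099 s.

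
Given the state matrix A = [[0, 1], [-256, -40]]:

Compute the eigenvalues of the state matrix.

det(A - λI) = λ² - (-40)λ + 256 = (λ - (-8))(λ - (-32)). Eigenvalues: -8, -32.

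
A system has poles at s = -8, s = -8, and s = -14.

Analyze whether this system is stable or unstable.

All poles are in the left half-plane. System is stable.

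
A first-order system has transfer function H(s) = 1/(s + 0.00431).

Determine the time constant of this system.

For H(s) = 1/(s + 1/τ), the pole is at -1/τ = -0.00431, so τ = 1/0.00431 = 232 s.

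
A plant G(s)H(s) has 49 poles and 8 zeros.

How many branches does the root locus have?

Root locus has n branches where n = number of poles = 49.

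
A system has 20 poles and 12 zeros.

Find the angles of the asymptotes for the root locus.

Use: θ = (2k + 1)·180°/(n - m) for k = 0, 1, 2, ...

n - m = 20 - 12 = 8. Angles: θk = (2k + 1)·180°/8 = 22.5°, 67.5°, 112.5°, 157.5°, 202.5°, 247.5°, 292.5°, 337.5°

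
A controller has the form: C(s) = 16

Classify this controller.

This is a Proportional (P) controller.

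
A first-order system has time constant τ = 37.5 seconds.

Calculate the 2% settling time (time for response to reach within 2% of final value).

For first-order system, 2% settling time ≈ 4τ = 4 × 37.5 = 150.0 s.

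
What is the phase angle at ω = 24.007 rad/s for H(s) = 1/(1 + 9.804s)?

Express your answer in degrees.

Phase = -arctan(ωτ) = -arctan(24.007 × 9.804) = -89.8°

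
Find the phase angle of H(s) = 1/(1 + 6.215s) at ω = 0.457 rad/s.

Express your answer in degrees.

Phase = -arctan(ωτ) = -arctan(0.457 × 6.215) = -70.6°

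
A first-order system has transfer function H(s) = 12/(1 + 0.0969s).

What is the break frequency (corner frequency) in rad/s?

Corner frequency = 1/τ = 1/0.0969 = 10.32 rad/s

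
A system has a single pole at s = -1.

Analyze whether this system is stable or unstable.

Pole at s = -1 is in the left half-plane. Stable.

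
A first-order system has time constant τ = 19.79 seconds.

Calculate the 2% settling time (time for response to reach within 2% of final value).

For first-order system, 2% settling time ≈ 4τ = 4 × 19.79 = 79.16 s.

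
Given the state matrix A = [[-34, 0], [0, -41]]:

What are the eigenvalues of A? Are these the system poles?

For diagonal matrix, eigenvalues are diagonal entries: λ₁ = -34, λ₂ = -41. Eigenvalues of A = system poles.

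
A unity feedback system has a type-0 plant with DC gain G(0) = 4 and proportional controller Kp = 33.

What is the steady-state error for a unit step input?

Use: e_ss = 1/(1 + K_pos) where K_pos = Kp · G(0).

K_pos = Kp · G(0) = 33 × 4 = 132. e_ss = 1/(1 + 132) = 0.0075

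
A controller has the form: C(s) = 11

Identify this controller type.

This is a Proportional (P) controller.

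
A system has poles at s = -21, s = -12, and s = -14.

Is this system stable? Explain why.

All poles are in the left half-plane. System is stable.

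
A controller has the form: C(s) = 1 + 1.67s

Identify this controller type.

This is a Proportional-Derivative (PD) controller.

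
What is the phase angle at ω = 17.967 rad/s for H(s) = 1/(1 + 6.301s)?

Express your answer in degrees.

Phase = -arctan(ωτ) = -arctan(17.967 × 6.301) = -89.5°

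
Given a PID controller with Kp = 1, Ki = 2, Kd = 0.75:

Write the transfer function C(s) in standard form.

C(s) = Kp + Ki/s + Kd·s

Substituting values: C(s) = 1 + 2/s + 0.75s = (0.75s² + s + 2)/s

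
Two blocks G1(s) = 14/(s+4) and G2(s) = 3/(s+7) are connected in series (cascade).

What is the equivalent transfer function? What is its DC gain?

Series: multiply transfer functions. G_eq = 14/(s+4) × 3/(s+7) = 42/((s+4)(s+7)). DC gain = 42/(4×7) = 1.5.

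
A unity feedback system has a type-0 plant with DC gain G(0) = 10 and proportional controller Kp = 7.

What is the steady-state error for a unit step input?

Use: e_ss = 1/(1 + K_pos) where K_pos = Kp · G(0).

K_pos = Kp · G(0) = 7 × 10 = 70. e_ss = 1/(1 + 70) = 0.0141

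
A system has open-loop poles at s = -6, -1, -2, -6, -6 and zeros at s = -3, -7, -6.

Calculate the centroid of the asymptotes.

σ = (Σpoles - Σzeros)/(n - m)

σ = (Σpoles - Σzeros)/(n - m) = (-21 - (-16))/(5 - 3) = -5/2 = -2.5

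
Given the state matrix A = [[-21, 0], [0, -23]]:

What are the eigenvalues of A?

For diagonal matrix, eigenvalues are diagonal entries: λ₁ = -21, λ₂ = -23.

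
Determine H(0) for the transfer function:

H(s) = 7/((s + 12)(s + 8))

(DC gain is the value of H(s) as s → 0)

DC gain = H(0) = 7/(12 × 8) = 7/96 = 0.0729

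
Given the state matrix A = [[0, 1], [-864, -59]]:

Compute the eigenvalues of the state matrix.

det(A - λI) = λ² - (-59)λ + 864 = (λ - (-27))(λ - (-32)). Eigenvalues: -27, -32.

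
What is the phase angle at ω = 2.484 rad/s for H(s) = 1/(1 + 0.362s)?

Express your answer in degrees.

Phase = -arctan(ωτ) = -arctan(2.484 × 0.362) = -42.0°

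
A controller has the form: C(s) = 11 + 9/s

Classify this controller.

This is a Proportional-Integral (PI) controller.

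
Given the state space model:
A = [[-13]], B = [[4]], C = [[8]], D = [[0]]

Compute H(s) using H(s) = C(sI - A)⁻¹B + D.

(sI - A)⁻¹ = 1/(s + 13). H(s) = 8 × 4/(s + 13) + 0 = 32/(s + 13).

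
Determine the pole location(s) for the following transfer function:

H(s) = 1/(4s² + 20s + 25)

Discriminant = 20² - 4×4×25 = 400 - 400 = 0, so there is a repeated real pole at s = -20/(2×4) = -20/8 = -2.5. Pole: s = -2.5 (repeated, multiplicity 2).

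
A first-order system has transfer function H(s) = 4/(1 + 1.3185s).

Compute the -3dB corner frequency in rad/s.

Corner frequency = 1/τ = 1/1.3185 = 0.758 rad/s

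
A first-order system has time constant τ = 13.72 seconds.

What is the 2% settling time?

For first-order system, 2% settling time ≈ 4τ = 4 × 13.72 = 54.88 s.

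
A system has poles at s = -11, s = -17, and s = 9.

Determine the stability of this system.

Pole(s) at s = 9 are not in the left half-plane. System is unstable.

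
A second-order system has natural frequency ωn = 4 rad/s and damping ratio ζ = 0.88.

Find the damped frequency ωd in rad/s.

ωd = ωn√(1 - ζ²) = 4√(1 - 0.88²) = 1.9 rad/s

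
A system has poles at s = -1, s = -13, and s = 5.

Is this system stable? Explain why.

Pole(s) at s = 5 are not in the left half-plane. System is unstable.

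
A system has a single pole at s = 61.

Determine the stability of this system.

Pole at s = 61 is in the right half-plane. Unstable.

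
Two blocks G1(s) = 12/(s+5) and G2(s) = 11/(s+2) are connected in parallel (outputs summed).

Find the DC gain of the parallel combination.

Parallel: G_eq = G1 + G2. DC gain = G1(0) + G2(0) = 12/5 + 11/2 = 2.4 + 5.5 = 7.9.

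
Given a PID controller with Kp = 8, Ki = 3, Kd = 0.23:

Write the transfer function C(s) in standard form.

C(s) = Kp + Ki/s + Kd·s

Substituting values: C(s) = 8 + 3/s + 0.23s = (0.23s² + 8s + 3)/s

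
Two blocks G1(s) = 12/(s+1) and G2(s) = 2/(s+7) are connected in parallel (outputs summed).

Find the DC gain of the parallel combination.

Parallel: G_eq = G1 + G2. DC gain = G1(0) + G2(0) = 12/1 + 2/7 = 12 + 0.2857 = 12.2857.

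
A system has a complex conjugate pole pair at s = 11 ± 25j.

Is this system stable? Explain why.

Real part of poles is 11 (> 0, right half-plane). Unstable.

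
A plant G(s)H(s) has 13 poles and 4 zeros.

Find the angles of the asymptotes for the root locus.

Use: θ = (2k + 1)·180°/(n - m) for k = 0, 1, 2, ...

n - m = 13 - 4 = 9. Angles: θk = (2k + 1)·180°/9 = 20°, 60°, 100°, 140°, 180°, 220°, 260°, 300°, 340°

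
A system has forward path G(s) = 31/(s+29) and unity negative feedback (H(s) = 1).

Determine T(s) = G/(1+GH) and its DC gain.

T(s) = G/(1+GH) = [31/(s+29)] / [1 + 31/(s+29)] = 31/(s+29+31) = 31/(s+60). DC gain = 31/60 = 0.5167.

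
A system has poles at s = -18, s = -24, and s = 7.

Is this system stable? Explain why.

Pole(s) at s = 7 are not in the left half-plane. System is unstable.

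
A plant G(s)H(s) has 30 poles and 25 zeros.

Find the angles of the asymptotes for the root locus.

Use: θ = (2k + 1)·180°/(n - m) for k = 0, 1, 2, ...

n - m = 30 - 25 = 5. Angles: θk = (2k + 1)·180°/5 = 36°, 108°, 180°, 252°, 324°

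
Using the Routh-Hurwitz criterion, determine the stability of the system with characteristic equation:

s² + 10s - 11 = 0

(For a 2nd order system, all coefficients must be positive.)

Coefficients: 1, 10, -11. c=-11 not positive, so system is unstable.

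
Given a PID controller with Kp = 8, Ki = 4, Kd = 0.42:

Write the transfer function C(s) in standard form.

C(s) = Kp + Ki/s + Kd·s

Substituting values: C(s) = 8 + 4/s + 0.42s = (0.42s² + 8s + 4)/s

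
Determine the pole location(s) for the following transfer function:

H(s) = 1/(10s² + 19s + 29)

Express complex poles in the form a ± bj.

Discriminant = 19² - 4×10×29 = 361 - 1160 = -799 < 0, so the poles are a complex conjugate pair s = (-19 ± j√799)/(2×10). Real part = -19/(2×10) = -19/20 = -0.95; imaginary part = ±√799/(2×10) ≈ 1.4133. Poles: s = -0.95 ± 1.4133j.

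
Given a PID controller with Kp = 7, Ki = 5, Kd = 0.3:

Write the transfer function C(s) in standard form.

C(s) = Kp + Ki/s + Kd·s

Substituting values: C(s) = 7 + 5/s + 0.3s = (0.3s² + 7s + 5)/s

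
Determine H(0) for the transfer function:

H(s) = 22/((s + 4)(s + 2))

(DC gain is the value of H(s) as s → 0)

DC gain = H(0) = 22/(4 × 2) = 22/8 = 2.75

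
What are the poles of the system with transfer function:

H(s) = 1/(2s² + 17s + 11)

Discriminant = 17² - 4×2×11 = 289 - 88 = 201 > 0, so two distinct real poles. Using quadratic formula: s = (-17 ± √201)/(2×2) = (-17 ± √201)/4, with √201 ≈ 14.1774. s₁ ≈ -0.7056, s₂ ≈ -7.7944. Poles: s₁ = -0.7056, s₂ = -7.7944.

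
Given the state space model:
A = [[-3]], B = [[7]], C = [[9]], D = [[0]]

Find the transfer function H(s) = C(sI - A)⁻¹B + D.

(sI - A)⁻¹ = 1/(s + 3). H(s) = 9 × 7/(s + 3) + 0 = 63/(s + 3).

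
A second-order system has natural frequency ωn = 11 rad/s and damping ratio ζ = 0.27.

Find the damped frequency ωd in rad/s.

ωd = ωn√(1 - ζ²) = 11√(1 - 0.27²) = 10.59 rad/s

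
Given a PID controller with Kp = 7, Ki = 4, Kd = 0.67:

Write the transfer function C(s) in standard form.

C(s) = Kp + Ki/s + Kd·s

Substituting values: C(s) = 7 + 4/s + 0.67s = (0.67s² + 7s + 4)/s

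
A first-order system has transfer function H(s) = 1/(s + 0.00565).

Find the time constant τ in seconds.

For H(s) = 1/(s + 1/τ), the pole is at -1/τ = -0.00565, so τ = 1/0.00565 = 177 s.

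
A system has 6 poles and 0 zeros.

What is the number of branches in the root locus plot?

Root locus has n branches where n = number of poles = 6.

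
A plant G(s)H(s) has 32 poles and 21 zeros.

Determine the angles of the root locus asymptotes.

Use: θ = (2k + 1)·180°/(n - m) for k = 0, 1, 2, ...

n - m = 32 - 21 = 11. Angles: θk = (2k + 1)·180°/11 = 16.36°, 49.09°, 81.82°, 114.55°, 147.27°, 180°, 212.73°, 245.45°, 278.18°, 310.91°, 343.64°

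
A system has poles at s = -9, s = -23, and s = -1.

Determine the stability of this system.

All poles are in the left half-plane. System is stable.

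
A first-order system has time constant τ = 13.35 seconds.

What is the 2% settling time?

For first-order system, 2% settling time ≈ 4τ = 4 × 13.35 = 53.4 s.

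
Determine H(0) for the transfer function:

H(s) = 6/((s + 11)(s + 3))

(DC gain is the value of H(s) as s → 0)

DC gain = H(0) = 6/(11 × 3) = 6/33 = 0.1818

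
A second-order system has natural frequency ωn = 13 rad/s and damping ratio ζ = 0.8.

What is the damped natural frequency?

ωd = ωn√(1 - ζ²) = 13√(1 - 0.8²) = 7.8 rad/s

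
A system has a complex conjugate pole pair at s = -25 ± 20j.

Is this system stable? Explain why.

Real part of poles is -25 (< 0, left half-plane). Stable.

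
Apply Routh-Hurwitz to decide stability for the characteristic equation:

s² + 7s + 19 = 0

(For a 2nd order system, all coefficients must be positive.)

Coefficients: 1, 7, 19. All positive, so system is stable.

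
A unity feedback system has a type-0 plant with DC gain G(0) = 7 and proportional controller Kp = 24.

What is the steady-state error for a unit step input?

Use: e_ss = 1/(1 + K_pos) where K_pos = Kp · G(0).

K_pos = Kp · G(0) = 24 × 7 = 168. e_ss = 1/(1 + 168) = 0.0059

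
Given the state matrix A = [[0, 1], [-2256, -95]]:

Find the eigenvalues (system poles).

det(A - λI) = λ² - (-95)λ + 2256 = (λ - (-48))(λ - (-47)). Eigenvalues: -48, -47.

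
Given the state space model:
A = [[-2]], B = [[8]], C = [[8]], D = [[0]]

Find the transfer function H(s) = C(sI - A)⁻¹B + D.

(sI - A)⁻¹ = 1/(s + 2). H(s) = 8 × 8/(s + 2) + 0 = 64/(s + 2).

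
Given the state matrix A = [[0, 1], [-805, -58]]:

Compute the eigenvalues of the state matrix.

det(A - λI) = λ² - (-58)λ + 805 = (λ - (-35))(λ - (-23)). Eigenvalues: -35, -23.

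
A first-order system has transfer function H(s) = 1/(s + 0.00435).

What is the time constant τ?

For H(s) = 1/(s + 1/τ), the pole is at -1/τ = -0.00435, so τ = 1/0.00435 = 229.9 s.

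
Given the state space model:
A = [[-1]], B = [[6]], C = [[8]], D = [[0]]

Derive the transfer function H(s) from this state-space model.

(sI - A)⁻¹ = 1/(s + 1). H(s) = 8 × 6/(s + 1) + 0 = 48/(s + 1).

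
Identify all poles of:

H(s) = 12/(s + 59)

Pole is where denominator = 0: s + 59 = 0, so s = -59.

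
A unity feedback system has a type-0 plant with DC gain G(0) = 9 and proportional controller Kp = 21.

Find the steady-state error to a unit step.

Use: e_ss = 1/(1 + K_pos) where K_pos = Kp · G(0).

K_pos = Kp · G(0) = 21 × 9 = 189. e_ss = 1/(1 + 189) = 0.0053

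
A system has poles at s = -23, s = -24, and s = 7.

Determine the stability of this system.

Pole(s) at s = 7 are not in the left half-plane. System is unstable.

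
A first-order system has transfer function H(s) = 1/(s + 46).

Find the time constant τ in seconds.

For H(s) = 1/(s + 1/τ), the pole is at -1/τ = -46, so τ = 1/46 = 0.0217 s.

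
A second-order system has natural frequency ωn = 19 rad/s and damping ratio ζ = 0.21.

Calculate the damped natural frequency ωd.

ωd = ωn√(1 - ζ²) = 19√(1 - 0.21²) = 18.58 rad/s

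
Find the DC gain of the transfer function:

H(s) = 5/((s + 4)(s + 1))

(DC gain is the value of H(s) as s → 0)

DC gain = H(0) = 5/(4 × 1) = 5/4 = 1.25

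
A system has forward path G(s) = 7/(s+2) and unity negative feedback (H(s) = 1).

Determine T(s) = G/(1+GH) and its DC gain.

T(s) = G/(1+GH) = [7/(s+2)] / [1 + 7/(s+2)] = 7/(s+2+7) = 7/(s+9). DC gain = 7/9 = 0.7778.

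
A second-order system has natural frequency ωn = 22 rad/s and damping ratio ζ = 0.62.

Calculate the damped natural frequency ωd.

ωd = ωn√(1 - ζ²) = 22√(1 - 0.62²) = 17.26 rad/s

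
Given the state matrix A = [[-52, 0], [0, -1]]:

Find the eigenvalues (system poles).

For diagonal matrix, eigenvalues are diagonal entries: λ₁ = -52, λ₂ = -1.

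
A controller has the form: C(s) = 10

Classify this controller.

This is a Proportional (P) controller.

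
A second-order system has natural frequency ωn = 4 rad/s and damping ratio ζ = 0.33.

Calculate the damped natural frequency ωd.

ωd = ωn√(1 - ζ²) = 4√(1 - 0.33²) = 3.78 rad/s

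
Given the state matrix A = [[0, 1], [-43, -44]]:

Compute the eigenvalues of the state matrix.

det(A - λI) = λ² - (-44)λ + 43 = (λ - (-1))(λ - (-43)). Eigenvalues: -1, -43.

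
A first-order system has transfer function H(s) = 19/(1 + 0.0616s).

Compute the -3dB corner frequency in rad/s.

Corner frequency = 1/τ = 1/0.0616 = 16.234 rad/s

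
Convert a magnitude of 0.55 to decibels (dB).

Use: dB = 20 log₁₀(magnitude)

dB = 20 log₁₀(0.55) = -5.2 dB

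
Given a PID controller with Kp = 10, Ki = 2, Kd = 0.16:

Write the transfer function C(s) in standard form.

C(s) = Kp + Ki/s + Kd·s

Substituting values: C(s) = 10 + 2/s + 0.16s = (0.16s² + 10s + 2)/s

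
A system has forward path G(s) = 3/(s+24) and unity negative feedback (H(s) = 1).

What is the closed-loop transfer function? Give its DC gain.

T(s) = G/(1+GH) = [3/(s+24)] / [1 + 3/(s+24)] = 3/(s+24+3) = 3/(s+27). DC gain = 3/27 = 0.1111.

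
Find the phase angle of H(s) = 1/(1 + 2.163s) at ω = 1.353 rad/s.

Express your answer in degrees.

Phase = -arctan(ωτ) = -arctan(1.353 × 2.163) = -71.1°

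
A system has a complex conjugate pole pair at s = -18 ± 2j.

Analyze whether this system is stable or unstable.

Real part of poles is -18 (< 0, left half-plane). Stable.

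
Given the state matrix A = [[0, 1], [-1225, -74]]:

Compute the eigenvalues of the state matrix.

det(A - λI) = λ² - (-74)λ + 1225 = (λ - (-49))(λ - (-25)). Eigenvalues: -49, -25.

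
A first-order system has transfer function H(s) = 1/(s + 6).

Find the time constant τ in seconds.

For H(s) = 1/(s + 1/τ), the pole is at -1/τ = -6, so τ = 1/6 = 0.1667 s.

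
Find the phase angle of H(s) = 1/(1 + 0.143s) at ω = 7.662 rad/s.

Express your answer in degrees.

Phase = -arctan(ωτ) = -arctan(7.662 × 0.143) = -47.6°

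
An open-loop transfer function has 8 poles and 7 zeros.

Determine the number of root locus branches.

Root locus has n branches where n = number of poles = 8.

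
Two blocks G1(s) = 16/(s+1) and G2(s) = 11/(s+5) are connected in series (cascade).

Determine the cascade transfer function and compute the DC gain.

Series: multiply transfer functions. G_eq = 16/(s+1) × 11/(s+5) = 176/((s+1)(s+5)). DC gain = 176/(1×5) = 35.2.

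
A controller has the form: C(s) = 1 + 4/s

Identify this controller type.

This is a Proportional-Integral (PI) controller.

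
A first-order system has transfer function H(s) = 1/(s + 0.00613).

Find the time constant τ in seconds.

For H(s) = 1/(s + 1/τ), the pole is at -1/τ = -0.00613, so τ = 1/0.00613 = 163.1 s.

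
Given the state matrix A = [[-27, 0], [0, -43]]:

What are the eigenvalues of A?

For diagonal matrix, eigenvalues are diagonal entries: λ₁ = -27, λ₂ = -43.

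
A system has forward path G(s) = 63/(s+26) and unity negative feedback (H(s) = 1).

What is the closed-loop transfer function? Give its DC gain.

T(s) = G/(1+GH) = [63/(s+26)] / [1 + 63/(s+26)] = 63/(s+26+63) = 63/(s+89). DC gain = 63/89 = 0.7079.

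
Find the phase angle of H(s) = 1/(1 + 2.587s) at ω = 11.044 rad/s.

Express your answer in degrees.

Phase = -arctan(ωτ) = -arctan(11.044 × 2.587) = -88.0°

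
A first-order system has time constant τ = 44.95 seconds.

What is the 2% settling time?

For first-order system, 2% settling time ≈ 4τ = 4 × 44.95 = 179.8 s.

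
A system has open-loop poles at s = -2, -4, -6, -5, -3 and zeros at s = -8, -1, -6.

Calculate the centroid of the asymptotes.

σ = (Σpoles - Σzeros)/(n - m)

σ = (Σpoles - Σzeros)/(n - m) = (-20 - (-15))/(5 - 3) = -5/2 = -2.5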